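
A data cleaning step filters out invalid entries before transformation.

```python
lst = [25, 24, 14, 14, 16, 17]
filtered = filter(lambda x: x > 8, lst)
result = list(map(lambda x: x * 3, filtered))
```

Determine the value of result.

Step 1: Filter lst for elements > 8:
  25: kept
  24: kept
  14: kept
  14: kept
  16: kept
  17: kept
Step 2: Map x * 3 on filtered [25, 24, 14, 14, 16, 17]:
  25 -> 75
  24 -> 72
  14 -> 42
  14 -> 42
  16 -> 48
  17 -> 51
Therefore result = [75, 72, 42, 42, 48, 51].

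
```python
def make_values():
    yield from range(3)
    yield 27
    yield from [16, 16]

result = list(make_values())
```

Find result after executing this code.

Step 1: Trace yields in order:
  yield 0
  yield 1
  yield 2
  yield 27
  yield 16
  yield 16
Therefore result = [0, 1, 2, 27, 16, 16].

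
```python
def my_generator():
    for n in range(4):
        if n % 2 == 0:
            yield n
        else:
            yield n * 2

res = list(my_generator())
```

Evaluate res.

Step 1: For each n in range(4), yield n if even, else n*2:
  n=0 (even): yield 0
  n=1 (odd): yield 1*2 = 2
  n=2 (even): yield 2
  n=3 (odd): yield 3*2 = 6
Therefore res = [0, 2, 2, 6].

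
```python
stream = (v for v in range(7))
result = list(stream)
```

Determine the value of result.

Step 1: Generator expression iterates range(7): [0, 1, 2, 3, 4, 5, 6].
Step 2: list() collects all values.
Therefore result = [0, 1, 2, 3, 4, 5, 6].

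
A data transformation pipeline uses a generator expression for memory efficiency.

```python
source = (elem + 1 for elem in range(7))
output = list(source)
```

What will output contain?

Step 1: For each elem in range(7), compute elem+1:
  elem=0: 0+1 = 1
  elem=1: 1+1 = 2
  elem=2: 2+1 = 3
  elem=3: 3+1 = 4
  elem=4: 4+1 = 5
  elem=5: 5+1 = 6
  elem=6: 6+1 = 7
Therefore output = [1, 2, 3, 4, 5, 6, 7].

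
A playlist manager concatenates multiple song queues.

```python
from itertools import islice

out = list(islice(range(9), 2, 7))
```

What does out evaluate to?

Step 1: islice(range(9), 2, 7) takes elements at indices [2, 7).
Step 2: Elements: [2, 3, 4, 5, 6].
Therefore out = [2, 3, 4, 5, 6].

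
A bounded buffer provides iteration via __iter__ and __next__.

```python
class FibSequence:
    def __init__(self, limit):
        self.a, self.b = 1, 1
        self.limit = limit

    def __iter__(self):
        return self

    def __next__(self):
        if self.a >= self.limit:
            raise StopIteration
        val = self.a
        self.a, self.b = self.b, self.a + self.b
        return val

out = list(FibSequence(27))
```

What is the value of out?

Step 1: Fibonacci-like sequence (a=1, b=1) until >= 27:
  Yield 1, then a,b = 1,2
  Yield 1, then a,b = 2,3
  Yield 2, then a,b = 3,5
  Yield 3, then a,b = 5,8
  Yield 5, then a,b = 8,13
  Yield 8, then a,b = 13,21
  Yield 13, then a,b = 21,34
  Yield 21, then a,b = 34,55
Step 2: 34 >= 27, stop.
Therefore out = [1, 1, 2, 3, 5, 8, 13, 21].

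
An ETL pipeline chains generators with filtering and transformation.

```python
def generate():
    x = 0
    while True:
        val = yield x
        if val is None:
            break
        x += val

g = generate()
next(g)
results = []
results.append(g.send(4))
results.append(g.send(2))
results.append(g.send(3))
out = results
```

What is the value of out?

Step 1: next(g) -> yield 0.
Step 2: send(4) -> x = 4, yield 4.
Step 3: send(2) -> x = 6, yield 6.
Step 4: send(3) -> x = 9, yield 9.
Therefore out = [4, 6, 9].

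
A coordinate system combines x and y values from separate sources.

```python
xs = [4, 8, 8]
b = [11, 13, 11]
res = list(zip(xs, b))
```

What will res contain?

Step 1: zip pairs elements at same index:
  Index 0: (4, 11)
  Index 1: (8, 13)
  Index 2: (8, 11)
Therefore res = [(4, 11), (8, 13), (8, 11)].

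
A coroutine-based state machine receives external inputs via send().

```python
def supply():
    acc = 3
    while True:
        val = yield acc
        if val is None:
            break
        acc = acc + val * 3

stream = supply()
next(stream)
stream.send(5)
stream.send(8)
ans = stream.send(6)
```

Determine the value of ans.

Step 1: next() -> yield acc=3.
Step 2: send(5) -> val=5, acc = 3 + 5*3 = 18, yield 18.
Step 3: send(8) -> val=8, acc = 18 + 8*3 = 42, yield 42.
Step 4: send(6) -> val=6, acc = 42 + 6*3 = 60, yield 60.
Therefore ans = 60.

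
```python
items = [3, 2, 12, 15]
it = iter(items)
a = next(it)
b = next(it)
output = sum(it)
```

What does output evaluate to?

Step 1: Create iterator over [3, 2, 12, 15].
Step 2: a = next() = 3, b = next() = 2.
Step 3: sum() of remaining [12, 15] = 27.
Therefore output = 27.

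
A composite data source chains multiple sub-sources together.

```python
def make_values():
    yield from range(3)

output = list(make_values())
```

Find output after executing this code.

Step 1: yield from delegates to the iterable, yielding each element.
Step 2: Collected values: [0, 1, 2].
Therefore output = [0, 1, 2].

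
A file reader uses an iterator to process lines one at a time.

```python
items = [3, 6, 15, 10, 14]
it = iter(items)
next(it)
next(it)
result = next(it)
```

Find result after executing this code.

Step 1: Create iterator over [3, 6, 15, 10, 14].
Step 2: next() consumes 3.
Step 3: next() consumes 6.
Step 4: next() returns 15.
Therefore result = 15.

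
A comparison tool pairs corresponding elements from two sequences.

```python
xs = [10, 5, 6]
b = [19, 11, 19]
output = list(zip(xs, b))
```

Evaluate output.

Step 1: zip pairs elements at same index:
  Index 0: (10, 19)
  Index 1: (5, 11)
  Index 2: (6, 19)
Therefore output = [(10, 19), (5, 11), (6, 19)].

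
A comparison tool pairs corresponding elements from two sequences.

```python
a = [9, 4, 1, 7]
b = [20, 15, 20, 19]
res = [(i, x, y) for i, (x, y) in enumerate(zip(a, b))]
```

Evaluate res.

Step 1: enumerate(zip(a, b)) gives index with paired elements:
  i=0: (9, 20)
  i=1: (4, 15)
  i=2: (1, 20)
  i=3: (7, 19)
Therefore res = [(0, 9, 20), (1, 4, 15), (2, 1, 20), (3, 7, 19)].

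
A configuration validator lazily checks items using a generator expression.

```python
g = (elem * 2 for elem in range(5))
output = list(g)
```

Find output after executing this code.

Step 1: For each elem in range(5), compute elem*2:
  elem=0: 0*2 = 0
  elem=1: 1*2 = 2
  elem=2: 2*2 = 4
  elem=3: 3*2 = 6
  elem=4: 4*2 = 8
Therefore output = [0, 2, 4, 6, 8].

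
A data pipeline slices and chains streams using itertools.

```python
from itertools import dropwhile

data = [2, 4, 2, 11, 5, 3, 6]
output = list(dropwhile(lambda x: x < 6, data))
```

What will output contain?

Step 1: dropwhile drops elements while < 6:
  2 < 6: dropped
  4 < 6: dropped
  2 < 6: dropped
  11: kept (dropping stopped)
Step 2: Remaining elements kept regardless of condition.
Therefore output = [11, 5, 3, 6].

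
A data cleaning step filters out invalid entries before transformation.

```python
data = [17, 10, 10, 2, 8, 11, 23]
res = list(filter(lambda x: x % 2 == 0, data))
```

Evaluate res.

Step 1: Filter elements divisible by 2:
  17 % 2 = 1: removed
  10 % 2 = 0: kept
  10 % 2 = 0: kept
  2 % 2 = 0: kept
  8 % 2 = 0: kept
  11 % 2 = 1: removed
  23 % 2 = 1: removed
Therefore res = [10, 10, 2, 8].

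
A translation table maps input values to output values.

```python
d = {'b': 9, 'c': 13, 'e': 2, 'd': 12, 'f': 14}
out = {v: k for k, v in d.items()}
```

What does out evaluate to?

Step 1: Invert dict (swap keys and values):
  'b': 9 -> 9: 'b'
  'c': 13 -> 13: 'c'
  'e': 2 -> 2: 'e'
  'd': 12 -> 12: 'd'
  'f': 14 -> 14: 'f'
Therefore out = {9: 'b', 13: 'c', 2: 'e', 12: 'd', 14: 'f'}.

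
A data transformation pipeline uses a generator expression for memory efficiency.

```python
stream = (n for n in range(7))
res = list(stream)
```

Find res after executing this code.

Step 1: Generator expression iterates range(7): [0, 1, 2, 3, 4, 5, 6].
Step 2: list() collects all values.
Therefore res = [0, 1, 2, 3, 4, 5, 6].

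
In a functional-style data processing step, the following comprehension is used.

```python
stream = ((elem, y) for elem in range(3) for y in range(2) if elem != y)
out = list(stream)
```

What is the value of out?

Step 1: Nested generator over range(3) x range(2) where elem != y:
  (0, 0): excluded (elem == y)
  (0, 1): included
  (1, 0): included
  (1, 1): excluded (elem == y)
  (2, 0): included
  (2, 1): included
Therefore out = [(0, 1), (1, 0), (2, 0), (2, 1)].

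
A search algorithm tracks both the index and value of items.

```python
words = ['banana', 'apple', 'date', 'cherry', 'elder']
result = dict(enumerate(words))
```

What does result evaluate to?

Step 1: enumerate pairs indices with words:
  0 -> 'banana'
  1 -> 'apple'
  2 -> 'date'
  3 -> 'cherry'
  4 -> 'elder'
Therefore result = {0: 'banana', 1: 'apple', 2: 'date', 3: 'cherry', 4: 'elder'}.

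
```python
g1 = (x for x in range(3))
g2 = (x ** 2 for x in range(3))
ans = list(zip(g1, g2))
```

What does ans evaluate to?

Step 1: g1 produces [0, 1, 2].
Step 2: g2 produces [0, 1, 4].
Step 3: zip pairs them: [(0, 0), (1, 1), (2, 4)].
Therefore ans = [(0, 0), (1, 1), (2, 4)].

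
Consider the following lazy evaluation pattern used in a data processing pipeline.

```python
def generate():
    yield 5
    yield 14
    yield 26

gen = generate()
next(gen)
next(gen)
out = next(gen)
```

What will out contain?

Step 1: generate() creates a generator.
Step 2: next(gen) yields 5 (consumed and discarded).
Step 3: next(gen) yields 14 (consumed and discarded).
Step 4: next(gen) yields 26, assigned to out.
Therefore out = 26.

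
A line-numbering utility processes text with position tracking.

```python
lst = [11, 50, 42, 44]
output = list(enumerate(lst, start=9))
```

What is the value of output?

Step 1: enumerate with start=9:
  (9, 11)
  (10, 50)
  (11, 42)
  (12, 44)
Therefore output = [(9, 11), (10, 50), (11, 42), (12, 44)].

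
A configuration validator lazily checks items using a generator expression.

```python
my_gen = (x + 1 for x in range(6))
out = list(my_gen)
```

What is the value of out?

Step 1: For each x in range(6), compute x+1:
  x=0: 0+1 = 1
  x=1: 1+1 = 2
  x=2: 2+1 = 3
  x=3: 3+1 = 4
  x=4: 4+1 = 5
  x=5: 5+1 = 6
Therefore out = [1, 2, 3, 4, 5, 6].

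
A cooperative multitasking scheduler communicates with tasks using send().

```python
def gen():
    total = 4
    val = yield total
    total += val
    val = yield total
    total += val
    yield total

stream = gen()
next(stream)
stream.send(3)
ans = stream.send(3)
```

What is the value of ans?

Step 1: next() -> yield total=4.
Step 2: send(3) -> val=3, total = 4+3 = 7, yield 7.
Step 3: send(3) -> val=3, total = 7+3 = 10, yield 10.
Therefore ans = 10.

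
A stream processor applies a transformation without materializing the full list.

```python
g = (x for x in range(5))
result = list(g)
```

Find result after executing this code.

Step 1: Generator expression iterates range(5): [0, 1, 2, 3, 4].
Step 2: list() collects all values.
Therefore result = [0, 1, 2, 3, 4].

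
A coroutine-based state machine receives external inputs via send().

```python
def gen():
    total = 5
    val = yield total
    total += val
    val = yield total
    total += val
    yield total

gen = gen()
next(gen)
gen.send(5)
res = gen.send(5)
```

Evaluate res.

Step 1: next() -> yield total=5.
Step 2: send(5) -> val=5, total = 5+5 = 10, yield 10.
Step 3: send(5) -> val=5, total = 10+5 = 15, yield 15.
Therefore res = 15.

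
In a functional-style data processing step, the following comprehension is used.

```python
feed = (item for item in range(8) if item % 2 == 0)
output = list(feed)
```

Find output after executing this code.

Step 1: Filter range(8) keeping only even values:
  item=0: even, included
  item=1: odd, excluded
  item=2: even, included
  item=3: odd, excluded
  item=4: even, included
  item=5: odd, excluded
  item=6: even, included
  item=7: odd, excluded
Therefore output = [0, 2, 4, 6].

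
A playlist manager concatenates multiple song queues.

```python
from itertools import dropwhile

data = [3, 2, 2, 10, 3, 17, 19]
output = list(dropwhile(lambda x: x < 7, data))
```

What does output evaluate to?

Step 1: dropwhile drops elements while < 7:
  3 < 7: dropped
  2 < 7: dropped
  2 < 7: dropped
  10: kept (dropping stopped)
Step 2: Remaining elements kept regardless of condition.
Therefore output = [10, 3, 17, 19].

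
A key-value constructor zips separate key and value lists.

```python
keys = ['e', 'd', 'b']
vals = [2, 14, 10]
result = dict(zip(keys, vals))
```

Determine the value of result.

Step 1: zip pairs keys with values:
  'e' -> 2
  'd' -> 14
  'b' -> 10
Therefore result = {'e': 2, 'd': 14, 'b': 10}.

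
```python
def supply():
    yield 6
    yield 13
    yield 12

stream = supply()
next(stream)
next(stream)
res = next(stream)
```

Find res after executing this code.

Step 1: supply() creates a generator.
Step 2: next(stream) yields 6 (consumed and discarded).
Step 3: next(stream) yields 13 (consumed and discarded).
Step 4: next(stream) yields 12, assigned to res.
Therefore res = 12.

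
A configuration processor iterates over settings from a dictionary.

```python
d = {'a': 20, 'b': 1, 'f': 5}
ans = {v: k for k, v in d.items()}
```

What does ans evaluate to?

Step 1: Invert dict (swap keys and values):
  'a': 20 -> 20: 'a'
  'b': 1 -> 1: 'b'
  'f': 5 -> 5: 'f'
Therefore ans = {20: 'a', 1: 'b', 5: 'f'}.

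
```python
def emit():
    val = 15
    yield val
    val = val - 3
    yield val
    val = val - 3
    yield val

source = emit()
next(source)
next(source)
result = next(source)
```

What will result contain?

Step 1: Trace through generator execution:
  Yield 1: val starts at 15, yield 15
  Yield 2: val = 15 - 3 = 12, yield 12
  Yield 3: val = 12 - 3 = 9, yield 9
Step 2: First next() gets 15, second next() gets the second value, third next() yields 9.
Therefore result = 9.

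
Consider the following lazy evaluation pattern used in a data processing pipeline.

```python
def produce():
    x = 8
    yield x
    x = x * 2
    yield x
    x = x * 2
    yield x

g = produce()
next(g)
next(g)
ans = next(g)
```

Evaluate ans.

Step 1: Trace through generator execution:
  Yield 1: x starts at 8, yield 8
  Yield 2: x = 8 * 2 = 16, yield 16
  Yield 3: x = 16 * 2 = 32, yield 32
Step 2: First next() gets 8, second next() gets the second value, third next() yields 32.
Therefore ans = 32.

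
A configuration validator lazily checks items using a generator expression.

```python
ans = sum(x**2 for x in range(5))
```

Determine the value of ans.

Step 1: Compute x**2 for each x in range(5):
  x=0: 0**2 = 0
  x=1: 1**2 = 1
  x=2: 2**2 = 4
  x=3: 3**2 = 9
  x=4: 4**2 = 16
Step 2: sum = 0 + 1 + 4 + 9 + 16 = 30.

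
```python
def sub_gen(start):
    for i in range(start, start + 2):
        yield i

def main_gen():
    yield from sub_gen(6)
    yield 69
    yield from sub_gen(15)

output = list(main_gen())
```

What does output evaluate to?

Step 1: main_gen() delegates to sub_gen(6):
  yield 6
  yield 7
Step 2: yield 69
Step 3: Delegates to sub_gen(15):
  yield 15
  yield 16
Therefore output = [6, 7, 69, 15, 16].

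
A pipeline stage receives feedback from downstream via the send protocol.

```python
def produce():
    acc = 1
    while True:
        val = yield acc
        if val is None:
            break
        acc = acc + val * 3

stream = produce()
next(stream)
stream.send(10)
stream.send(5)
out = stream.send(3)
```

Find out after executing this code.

Step 1: next() -> yield acc=1.
Step 2: send(10) -> val=10, acc = 1 + 10*3 = 31, yield 31.
Step 3: send(5) -> val=5, acc = 31 + 5*3 = 46, yield 46.
Step 4: send(3) -> val=3, acc = 46 + 3*3 = 55, yield 55.
Therefore out = 55.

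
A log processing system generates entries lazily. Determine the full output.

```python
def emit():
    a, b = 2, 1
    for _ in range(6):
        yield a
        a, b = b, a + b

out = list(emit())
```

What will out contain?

Step 1: Fibonacci-like sequence starting with a=2, b=1:
  Iteration 1: yield a=2, then a,b = 1,3
  Iteration 2: yield a=1, then a,b = 3,4
  Iteration 3: yield a=3, then a,b = 4,7
  Iteration 4: yield a=4, then a,b = 7,11
  Iteration 5: yield a=7, then a,b = 11,18
  Iteration 6: yield a=11, then a,b = 18,29
Therefore out = [2, 1, 3, 4, 7, 11].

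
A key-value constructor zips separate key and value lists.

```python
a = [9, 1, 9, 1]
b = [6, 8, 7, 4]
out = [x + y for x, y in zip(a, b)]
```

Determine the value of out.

Step 1: Add corresponding elements:
  9 + 6 = 15
  1 + 8 = 9
  9 + 7 = 16
  1 + 4 = 5
Therefore out = [15, 9, 16, 5].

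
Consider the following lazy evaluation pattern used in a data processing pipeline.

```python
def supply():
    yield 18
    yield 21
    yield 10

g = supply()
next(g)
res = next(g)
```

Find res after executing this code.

Step 1: supply() creates a generator.
Step 2: next(g) yields 18 (consumed and discarded).
Step 3: next(g) yields 21, assigned to res.
Therefore res = 21.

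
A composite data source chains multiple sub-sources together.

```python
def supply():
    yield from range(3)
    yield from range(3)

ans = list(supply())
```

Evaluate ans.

Step 1: Trace yields in order:
  yield 0
  yield 1
  yield 2
  yield 0
  yield 1
  yield 2
Therefore ans = [0, 1, 2, 0, 1, 2].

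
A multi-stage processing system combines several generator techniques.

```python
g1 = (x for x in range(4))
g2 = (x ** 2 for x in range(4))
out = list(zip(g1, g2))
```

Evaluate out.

Step 1: g1 produces [0, 1, 2, 3].
Step 2: g2 produces [0, 1, 4, 9].
Step 3: zip pairs them: [(0, 0), (1, 1), (2, 4), (3, 9)].
Therefore out = [(0, 0), (1, 1), (2, 4), (3, 9)].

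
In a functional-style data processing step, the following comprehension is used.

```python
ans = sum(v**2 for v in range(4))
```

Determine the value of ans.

Step 1: Compute v**2 for each v in range(4):
  v=0: 0**2 = 0
  v=1: 1**2 = 1
  v=2: 2**2 = 4
  v=3: 3**2 = 9
Step 2: sum = 0 + 1 + 4 + 9 = 14.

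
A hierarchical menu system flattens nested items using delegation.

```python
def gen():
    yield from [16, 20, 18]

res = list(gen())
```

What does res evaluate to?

Step 1: yield from delegates to the iterable, yielding each element.
Step 2: Collected values: [16, 20, 18].
Therefore res = [16, 20, 18].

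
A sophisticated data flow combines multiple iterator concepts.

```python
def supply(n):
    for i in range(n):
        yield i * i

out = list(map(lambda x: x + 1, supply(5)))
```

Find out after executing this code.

Step 1: supply(5) yields squares: [0, 1, 4, 9, 16].
Step 2: map adds 1 to each: [1, 2, 5, 10, 17].
Therefore out = [1, 2, 5, 10, 17].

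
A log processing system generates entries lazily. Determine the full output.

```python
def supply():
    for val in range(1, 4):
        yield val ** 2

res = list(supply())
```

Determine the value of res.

Step 1: For each val in range(1, 4), yield val**2:
  val=1: yield 1**2 = 1
  val=2: yield 2**2 = 4
  val=3: yield 3**2 = 9
Therefore res = [1, 4, 9].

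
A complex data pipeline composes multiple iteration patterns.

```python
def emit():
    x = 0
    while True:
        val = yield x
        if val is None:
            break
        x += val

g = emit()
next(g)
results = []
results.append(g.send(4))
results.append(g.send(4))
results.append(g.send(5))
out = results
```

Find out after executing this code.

Step 1: next(g) -> yield 0.
Step 2: send(4) -> x = 4, yield 4.
Step 3: send(4) -> x = 8, yield 8.
Step 4: send(5) -> x = 13, yield 13.
Therefore out = [4, 8, 13].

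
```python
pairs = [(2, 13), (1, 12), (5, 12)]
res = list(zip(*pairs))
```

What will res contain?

Step 1: zip(*pairs) transposes: unzips [(2, 13), (1, 12), (5, 12)] into separate sequences.
Step 2: First elements: (2, 1, 5), second elements: (13, 12, 12).
Therefore res = [(2, 1, 5), (13, 12, 12)].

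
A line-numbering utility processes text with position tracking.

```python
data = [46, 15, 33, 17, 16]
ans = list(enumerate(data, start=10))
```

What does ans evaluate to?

Step 1: enumerate with start=10:
  (10, 46)
  (11, 15)
  (12, 33)
  (13, 17)
  (14, 16)
Therefore ans = [(10, 46), (11, 15), (12, 33), (13, 17), (14, 16)].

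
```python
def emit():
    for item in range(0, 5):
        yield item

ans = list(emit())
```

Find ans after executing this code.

Step 1: The generator yields each value from range(0, 5).
Step 2: list() consumes all yields: [0, 1, 2, 3, 4].
Therefore ans = [0, 1, 2, 3, 4].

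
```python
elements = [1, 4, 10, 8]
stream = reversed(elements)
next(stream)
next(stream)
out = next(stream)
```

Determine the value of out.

Step 1: reversed([1, 4, 10, 8]) gives iterator: [8, 10, 4, 1].
Step 2: First next() = 8, second next() = 10.
Step 3: Third next() = 4.
Therefore out = 4.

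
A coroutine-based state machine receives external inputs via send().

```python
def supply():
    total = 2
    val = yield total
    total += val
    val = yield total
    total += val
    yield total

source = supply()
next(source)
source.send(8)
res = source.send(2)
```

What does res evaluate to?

Step 1: next() -> yield total=2.
Step 2: send(8) -> val=8, total = 2+8 = 10, yield 10.
Step 3: send(2) -> val=2, total = 10+2 = 12, yield 12.
Therefore res = 12.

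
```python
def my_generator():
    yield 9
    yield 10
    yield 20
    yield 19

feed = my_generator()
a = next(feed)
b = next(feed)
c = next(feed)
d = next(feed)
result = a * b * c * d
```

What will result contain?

Step 1: Create generator and consume all values:
  a = next(feed) = 9
  b = next(feed) = 10
  c = next(feed) = 20
  d = next(feed) = 19
Step 2: result = 9 * 10 * 20 * 19 = 34200.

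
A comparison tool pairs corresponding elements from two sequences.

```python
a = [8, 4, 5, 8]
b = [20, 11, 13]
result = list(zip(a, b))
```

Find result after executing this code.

Step 1: zip stops at shortest (len(a)=4, len(b)=3):
  Index 0: (8, 20)
  Index 1: (4, 11)
  Index 2: (5, 13)
Step 2: Last element of a (8) has no pair, dropped.
Therefore result = [(8, 20), (4, 11), (5, 13)].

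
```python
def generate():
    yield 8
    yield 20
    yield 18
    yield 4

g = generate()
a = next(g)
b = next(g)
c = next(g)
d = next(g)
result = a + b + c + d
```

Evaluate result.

Step 1: Create generator and consume all values:
  a = next(g) = 8
  b = next(g) = 20
  c = next(g) = 18
  d = next(g) = 4
Step 2: result = 8 + 20 + 18 + 4 = 50.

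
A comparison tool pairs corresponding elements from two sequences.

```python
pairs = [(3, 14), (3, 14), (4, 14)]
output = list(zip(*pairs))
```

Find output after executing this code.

Step 1: zip(*pairs) transposes: unzips [(3, 14), (3, 14), (4, 14)] into separate sequences.
Step 2: First elements: (3, 3, 4), second elements: (14, 14, 14).
Therefore output = [(3, 3, 4), (14, 14, 14)].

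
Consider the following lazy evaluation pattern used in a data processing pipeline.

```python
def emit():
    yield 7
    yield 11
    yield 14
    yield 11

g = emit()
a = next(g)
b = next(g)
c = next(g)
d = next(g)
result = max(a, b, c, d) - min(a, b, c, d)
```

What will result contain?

Step 1: Create generator and consume all values:
  a = next(g) = 7
  b = next(g) = 11
  c = next(g) = 14
  d = next(g) = 11
Step 2: max = 14, min = 7, result = 14 - 7 = 7.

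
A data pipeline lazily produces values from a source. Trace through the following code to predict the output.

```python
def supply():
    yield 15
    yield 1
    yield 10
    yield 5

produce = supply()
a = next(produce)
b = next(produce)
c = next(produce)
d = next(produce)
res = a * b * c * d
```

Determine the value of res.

Step 1: Create generator and consume all values:
  a = next(produce) = 15
  b = next(produce) = 1
  c = next(produce) = 10
  d = next(produce) = 5
Step 2: res = 15 * 1 * 10 * 5 = 750.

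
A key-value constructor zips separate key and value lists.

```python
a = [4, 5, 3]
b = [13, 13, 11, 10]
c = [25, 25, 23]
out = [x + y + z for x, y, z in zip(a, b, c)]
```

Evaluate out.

Step 1: zip three lists (truncates to shortest, len=3):
  4 + 13 + 25 = 42
  5 + 13 + 25 = 43
  3 + 11 + 23 = 37
Therefore out = [42, 43, 37].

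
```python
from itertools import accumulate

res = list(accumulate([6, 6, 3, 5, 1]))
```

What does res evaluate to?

Step 1: accumulate computes running sums:
  + 6 = 6
  + 6 = 12
  + 3 = 15
  + 5 = 20
  + 1 = 21
Therefore res = [6, 12, 15, 20, 21].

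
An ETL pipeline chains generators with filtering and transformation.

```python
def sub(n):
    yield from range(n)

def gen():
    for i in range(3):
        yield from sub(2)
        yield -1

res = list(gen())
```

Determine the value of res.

Step 1: For each i in range(3):
  i=0: yield from sub(2) -> [0, 1], then yield -1
  i=1: yield from sub(2) -> [0, 1], then yield -1
  i=2: yield from sub(2) -> [0, 1], then yield -1
Therefore res = [0, 1, -1, 0, 1, -1, 0, 1, -1].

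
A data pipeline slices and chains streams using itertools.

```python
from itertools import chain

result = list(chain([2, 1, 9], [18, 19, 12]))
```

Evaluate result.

Step 1: chain() concatenates iterables: [2, 1, 9] + [18, 19, 12].
Therefore result = [2, 1, 9, 18, 19, 12].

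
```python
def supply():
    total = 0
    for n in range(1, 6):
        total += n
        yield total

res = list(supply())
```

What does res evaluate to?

Step 1: Generator accumulates running sum:
  n=1: total = 1, yield 1
  n=2: total = 3, yield 3
  n=3: total = 6, yield 6
  n=4: total = 10, yield 10
  n=5: total = 15, yield 15
Therefore res = [1, 3, 6, 10, 15].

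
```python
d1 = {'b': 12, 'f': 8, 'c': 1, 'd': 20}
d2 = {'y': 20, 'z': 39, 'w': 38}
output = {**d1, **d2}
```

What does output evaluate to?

Step 1: Merge d1 and d2 (d2 values override on key conflicts).
Step 2: d1 has keys ['b', 'f', 'c', 'd'], d2 has keys ['y', 'z', 'w'].
Therefore output = {'b': 12, 'f': 8, 'c': 1, 'd': 20, 'y': 20, 'z': 39, 'w': 38}.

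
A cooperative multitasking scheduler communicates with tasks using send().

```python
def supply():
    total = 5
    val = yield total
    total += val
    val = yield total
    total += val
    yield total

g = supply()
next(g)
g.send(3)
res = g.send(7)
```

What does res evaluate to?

Step 1: next() -> yield total=5.
Step 2: send(3) -> val=3, total = 5+3 = 8, yield 8.
Step 3: send(7) -> val=7, total = 8+7 = 15, yield 15.
Therefore res = 15.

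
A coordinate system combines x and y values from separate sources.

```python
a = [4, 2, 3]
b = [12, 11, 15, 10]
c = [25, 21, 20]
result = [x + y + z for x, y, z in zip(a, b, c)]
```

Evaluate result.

Step 1: zip three lists (truncates to shortest, len=3):
  4 + 12 + 25 = 41
  2 + 11 + 21 = 34
  3 + 15 + 20 = 38
Therefore result = [41, 34, 38].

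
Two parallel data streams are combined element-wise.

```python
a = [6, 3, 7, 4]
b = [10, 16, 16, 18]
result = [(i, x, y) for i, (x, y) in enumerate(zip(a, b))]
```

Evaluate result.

Step 1: enumerate(zip(a, b)) gives index with paired elements:
  i=0: (6, 10)
  i=1: (3, 16)
  i=2: (7, 16)
  i=3: (4, 18)
Therefore result = [(0, 6, 10), (1, 3, 16), (2, 7, 16), (3, 4, 18)].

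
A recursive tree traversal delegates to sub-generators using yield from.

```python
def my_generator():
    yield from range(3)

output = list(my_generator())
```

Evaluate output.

Step 1: yield from delegates to the iterable, yielding each element.
Step 2: Collected values: [0, 1, 2].
Therefore output = [0, 1, 2].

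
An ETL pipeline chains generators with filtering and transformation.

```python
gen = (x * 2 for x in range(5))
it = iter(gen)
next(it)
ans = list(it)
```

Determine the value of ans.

Step 1: Generator produces [0, 2, 4, 6, 8].
Step 2: next(it) consumes first element (0).
Step 3: list(it) collects remaining: [2, 4, 6, 8].
Therefore ans = [2, 4, 6, 8].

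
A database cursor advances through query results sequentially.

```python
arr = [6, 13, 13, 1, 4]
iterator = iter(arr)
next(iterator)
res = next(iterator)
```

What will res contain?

Step 1: Create iterator over [6, 13, 13, 1, 4].
Step 2: next() consumes 6.
Step 3: next() returns 13.
Therefore res = 13.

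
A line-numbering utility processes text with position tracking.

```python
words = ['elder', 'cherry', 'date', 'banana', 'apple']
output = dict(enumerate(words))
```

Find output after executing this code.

Step 1: enumerate pairs indices with words:
  0 -> 'elder'
  1 -> 'cherry'
  2 -> 'date'
  3 -> 'banana'
  4 -> 'apple'
Therefore output = {0: 'elder', 1: 'cherry', 2: 'date', 3: 'banana', 4: 'apple'}.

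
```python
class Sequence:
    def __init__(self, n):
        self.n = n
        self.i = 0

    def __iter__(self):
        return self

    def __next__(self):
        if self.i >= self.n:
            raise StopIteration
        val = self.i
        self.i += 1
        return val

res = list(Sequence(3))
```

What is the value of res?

Step 1: Sequence(3) creates an iterator counting 0 to 2.
Step 2: list() consumes all values: [0, 1, 2].
Therefore res = [0, 1, 2].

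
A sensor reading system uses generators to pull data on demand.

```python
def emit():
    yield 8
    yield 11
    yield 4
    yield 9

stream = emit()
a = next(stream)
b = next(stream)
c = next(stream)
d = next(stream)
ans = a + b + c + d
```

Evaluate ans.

Step 1: Create generator and consume all values:
  a = next(stream) = 8
  b = next(stream) = 11
  c = next(stream) = 4
  d = next(stream) = 9
Step 2: ans = 8 + 11 + 4 + 9 = 32.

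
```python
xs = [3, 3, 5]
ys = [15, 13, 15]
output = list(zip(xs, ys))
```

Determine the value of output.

Step 1: zip pairs elements at same index:
  Index 0: (3, 15)
  Index 1: (3, 13)
  Index 2: (5, 15)
Therefore output = [(3, 15), (3, 13), (5, 15)].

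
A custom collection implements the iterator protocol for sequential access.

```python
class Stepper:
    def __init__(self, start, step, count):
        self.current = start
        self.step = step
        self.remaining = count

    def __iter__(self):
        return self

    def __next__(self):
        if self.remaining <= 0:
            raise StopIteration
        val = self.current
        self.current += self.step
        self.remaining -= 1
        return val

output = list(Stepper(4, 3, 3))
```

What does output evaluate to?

Step 1: Stepper starts at 4, increments by 3, for 3 steps:
  Yield 4, then current += 3
  Yield 7, then current += 3
  Yield 10, then current += 3
Therefore output = [4, 7, 10].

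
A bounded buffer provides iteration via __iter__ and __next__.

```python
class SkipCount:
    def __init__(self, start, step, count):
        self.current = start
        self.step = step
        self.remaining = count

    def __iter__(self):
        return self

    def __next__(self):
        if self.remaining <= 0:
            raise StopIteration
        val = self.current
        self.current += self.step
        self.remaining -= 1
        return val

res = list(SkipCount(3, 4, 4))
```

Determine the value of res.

Step 1: SkipCount starts at 3, increments by 4, for 4 steps:
  Yield 3, then current += 4
  Yield 7, then current += 4
  Yield 11, then current += 4
  Yield 15, then current += 4
Therefore res = [3, 7, 11, 15].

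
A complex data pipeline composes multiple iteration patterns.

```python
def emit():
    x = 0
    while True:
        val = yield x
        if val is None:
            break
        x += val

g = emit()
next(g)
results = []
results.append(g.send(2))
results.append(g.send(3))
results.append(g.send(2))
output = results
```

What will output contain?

Step 1: next(g) -> yield 0.
Step 2: send(2) -> x = 2, yield 2.
Step 3: send(3) -> x = 5, yield 5.
Step 4: send(2) -> x = 7, yield 7.
Therefore output = [2, 5, 7].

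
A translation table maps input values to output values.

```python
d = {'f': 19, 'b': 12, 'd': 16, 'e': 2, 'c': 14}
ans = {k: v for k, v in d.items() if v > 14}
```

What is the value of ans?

Step 1: Filter items where value > 14:
  'f': 19 > 14: kept
  'b': 12 <= 14: removed
  'd': 16 > 14: kept
  'e': 2 <= 14: removed
  'c': 14 <= 14: removed
Therefore ans = {'f': 19, 'd': 16}.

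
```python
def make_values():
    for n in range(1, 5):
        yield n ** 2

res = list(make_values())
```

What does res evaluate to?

Step 1: For each n in range(1, 5), yield n**2:
  n=1: yield 1**2 = 1
  n=2: yield 2**2 = 4
  n=3: yield 3**2 = 9
  n=4: yield 4**2 = 16
Therefore res = [1, 4, 9, 16].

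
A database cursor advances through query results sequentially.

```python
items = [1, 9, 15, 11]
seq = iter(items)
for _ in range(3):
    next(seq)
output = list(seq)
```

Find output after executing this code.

Step 1: Create iterator over [1, 9, 15, 11].
Step 2: Advance 3 positions (consuming [1, 9, 15]).
Step 3: list() collects remaining elements: [11].
Therefore output = [11].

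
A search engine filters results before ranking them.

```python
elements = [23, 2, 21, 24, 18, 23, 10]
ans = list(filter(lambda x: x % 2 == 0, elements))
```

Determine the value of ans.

Step 1: Filter elements divisible by 2:
  23 % 2 = 1: removed
  2 % 2 = 0: kept
  21 % 2 = 1: removed
  24 % 2 = 0: kept
  18 % 2 = 0: kept
  23 % 2 = 1: removed
  10 % 2 = 0: kept
Therefore ans = [2, 24, 18, 10].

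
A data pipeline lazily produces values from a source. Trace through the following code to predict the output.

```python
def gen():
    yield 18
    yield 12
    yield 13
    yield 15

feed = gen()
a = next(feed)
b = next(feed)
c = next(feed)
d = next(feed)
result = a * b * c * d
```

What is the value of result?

Step 1: Create generator and consume all values:
  a = next(feed) = 18
  b = next(feed) = 12
  c = next(feed) = 13
  d = next(feed) = 15
Step 2: result = 18 * 12 * 13 * 15 = 42120.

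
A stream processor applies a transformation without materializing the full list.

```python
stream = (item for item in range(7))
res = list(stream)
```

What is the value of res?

Step 1: Generator expression iterates range(7): [0, 1, 2, 3, 4, 5, 6].
Step 2: list() collects all values.
Therefore res = [0, 1, 2, 3, 4, 5, 6].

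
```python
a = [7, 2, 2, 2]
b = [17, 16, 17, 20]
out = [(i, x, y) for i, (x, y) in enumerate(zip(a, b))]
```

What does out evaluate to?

Step 1: enumerate(zip(a, b)) gives index with paired elements:
  i=0: (7, 17)
  i=1: (2, 16)
  i=2: (2, 17)
  i=3: (2, 20)
Therefore out = [(0, 7, 17), (1, 2, 16), (2, 2, 17), (3, 2, 20)].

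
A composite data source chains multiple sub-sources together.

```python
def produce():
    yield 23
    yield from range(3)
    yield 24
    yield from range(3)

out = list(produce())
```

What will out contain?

Step 1: Trace yields in order:
  yield 23
  yield 0
  yield 1
  yield 2
  yield 24
  yield 0
  yield 1
  yield 2
Therefore out = [23, 0, 1, 2, 24, 0, 1, 2].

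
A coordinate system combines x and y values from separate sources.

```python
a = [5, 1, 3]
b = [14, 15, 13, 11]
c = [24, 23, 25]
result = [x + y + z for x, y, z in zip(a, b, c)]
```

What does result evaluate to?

Step 1: zip three lists (truncates to shortest, len=3):
  5 + 14 + 24 = 43
  1 + 15 + 23 = 39
  3 + 13 + 25 = 41
Therefore result = [43, 39, 41].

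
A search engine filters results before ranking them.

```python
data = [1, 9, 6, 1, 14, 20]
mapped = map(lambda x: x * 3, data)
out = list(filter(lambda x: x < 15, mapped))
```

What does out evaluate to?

Step 1: Map x * 3:
  1 -> 3
  9 -> 27
  6 -> 18
  1 -> 3
  14 -> 42
  20 -> 60
Step 2: Filter for < 15:
  3: kept
  27: removed
  18: removed
  3: kept
  42: removed
  60: removed
Therefore out = [3, 3].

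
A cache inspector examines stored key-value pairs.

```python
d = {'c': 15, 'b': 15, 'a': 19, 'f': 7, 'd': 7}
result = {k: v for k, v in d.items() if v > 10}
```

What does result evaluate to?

Step 1: Filter items where value > 10:
  'c': 15 > 10: kept
  'b': 15 > 10: kept
  'a': 19 > 10: kept
  'f': 7 <= 10: removed
  'd': 7 <= 10: removed
Therefore result = {'c': 15, 'b': 15, 'a': 19}.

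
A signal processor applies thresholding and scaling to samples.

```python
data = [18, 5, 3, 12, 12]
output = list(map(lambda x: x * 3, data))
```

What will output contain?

Step 1: Apply lambda x: x * 3 to each element:
  18 -> 54
  5 -> 15
  3 -> 9
  12 -> 36
  12 -> 36
Therefore output = [54, 15, 9, 36, 36].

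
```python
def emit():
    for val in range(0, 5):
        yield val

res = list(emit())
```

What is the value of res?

Step 1: The generator yields each value from range(0, 5).
Step 2: list() consumes all yields: [0, 1, 2, 3, 4].
Therefore res = [0, 1, 2, 3, 4].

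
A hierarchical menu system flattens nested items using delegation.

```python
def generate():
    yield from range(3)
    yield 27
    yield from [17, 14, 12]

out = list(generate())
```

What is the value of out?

Step 1: Trace yields in order:
  yield 0
  yield 1
  yield 2
  yield 27
  yield 17
  yield 14
  yield 12
Therefore out = [0, 1, 2, 27, 17, 14, 12].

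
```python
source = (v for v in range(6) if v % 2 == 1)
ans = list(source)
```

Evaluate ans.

Step 1: Filter range(6) keeping only odd values:
  v=0: even, excluded
  v=1: odd, included
  v=2: even, excluded
  v=3: odd, included
  v=4: even, excluded
  v=5: odd, included
Therefore ans = [1, 3, 5].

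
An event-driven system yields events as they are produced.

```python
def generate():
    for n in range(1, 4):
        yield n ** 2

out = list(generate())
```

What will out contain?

Step 1: For each n in range(1, 4), yield n**2:
  n=1: yield 1**2 = 1
  n=2: yield 2**2 = 4
  n=3: yield 3**2 = 9
Therefore out = [1, 4, 9].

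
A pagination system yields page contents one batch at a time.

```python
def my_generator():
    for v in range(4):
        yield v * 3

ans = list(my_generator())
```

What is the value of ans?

Step 1: For each v in range(4), yield v * 3:
  v=0: yield 0 * 3 = 0
  v=1: yield 1 * 3 = 3
  v=2: yield 2 * 3 = 6
  v=3: yield 3 * 3 = 9
Therefore ans = [0, 3, 6, 9].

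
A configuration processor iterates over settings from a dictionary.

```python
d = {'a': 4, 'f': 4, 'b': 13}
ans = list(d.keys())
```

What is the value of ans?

Step 1: d.keys() returns the dictionary keys in insertion order.
Therefore ans = ['a', 'f', 'b'].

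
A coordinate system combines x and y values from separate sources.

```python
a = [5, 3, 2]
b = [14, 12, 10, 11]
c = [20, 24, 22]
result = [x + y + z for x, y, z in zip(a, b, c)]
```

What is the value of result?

Step 1: zip three lists (truncates to shortest, len=3):
  5 + 14 + 20 = 39
  3 + 12 + 24 = 39
  2 + 10 + 22 = 34
Therefore result = [39, 39, 34].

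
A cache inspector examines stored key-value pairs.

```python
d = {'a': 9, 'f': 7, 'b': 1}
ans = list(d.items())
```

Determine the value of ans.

Step 1: d.items() returns (key, value) pairs in insertion order.
Therefore ans = [('a', 9), ('f', 7), ('b', 1)].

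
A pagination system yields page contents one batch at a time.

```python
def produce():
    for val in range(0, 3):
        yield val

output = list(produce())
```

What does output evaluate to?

Step 1: The generator yields each value from range(0, 3).
Step 2: list() consumes all yields: [0, 1, 2].
Therefore output = [0, 1, 2].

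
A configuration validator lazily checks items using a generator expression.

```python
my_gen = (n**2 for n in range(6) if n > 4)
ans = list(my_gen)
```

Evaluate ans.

Step 1: For range(6), keep n > 4, then square:
  n=0: 0 <= 4, excluded
  n=1: 1 <= 4, excluded
  n=2: 2 <= 4, excluded
  n=3: 3 <= 4, excluded
  n=4: 4 <= 4, excluded
  n=5: 5 > 4, yield 5**2 = 25
Therefore ans = [25].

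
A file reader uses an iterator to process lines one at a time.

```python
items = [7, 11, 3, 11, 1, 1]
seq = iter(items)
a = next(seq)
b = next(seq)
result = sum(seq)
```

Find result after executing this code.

Step 1: Create iterator over [7, 11, 3, 11, 1, 1].
Step 2: a = next() = 7, b = next() = 11.
Step 3: sum() of remaining [3, 11, 1, 1] = 16.
Therefore result = 16.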